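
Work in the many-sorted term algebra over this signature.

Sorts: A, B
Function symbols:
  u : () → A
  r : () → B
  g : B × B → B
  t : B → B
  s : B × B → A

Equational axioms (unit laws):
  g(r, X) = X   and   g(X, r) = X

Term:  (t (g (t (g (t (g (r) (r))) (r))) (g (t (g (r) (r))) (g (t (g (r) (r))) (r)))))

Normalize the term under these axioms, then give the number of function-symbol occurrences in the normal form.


1. (t (g (t (g (t (g (r) (r))) (r))) (g (t (g (r) (r))) (g (t (g (r) (r))) (r)))))  →  (t (g (t (t (g (r) (r)))) (g (t (g (r) (r))) (g (t (g (r) (r))) (r)))))
2. (t (g (t (t (g (r) (r)))) (g (t (g (r) (r))) (g (t (g (r) (r))) (r)))))  →  (t (g (t (t (r))) (g (t (g (r) (r))) (g (t (g (r) (r))) (r)))))
3. (t (g (t (t (r))) (g (t (g (r) (r))) (g (t (g (r) (r))) (r)))))  →  (t (g (t (t (r))) (g (t (r)) (g (t (g (r) (r))) (r)))))
4. (t (g (t (t (r))) (g (t (r)) (g (t (g (r) (r))) (r)))))  →  (t (g (t (t (r))) (g (t (r)) (t (g (r) (r))))))
5. (t (g (t (t (r))) (g (t (r)) (t (g (r) (r))))))  →  (t (g (t (t (r))) (g (t (r)) (t (r)))))
normal form: (t (g (t (t (r))) (g (t (r)) (t (r)))))

size = 10


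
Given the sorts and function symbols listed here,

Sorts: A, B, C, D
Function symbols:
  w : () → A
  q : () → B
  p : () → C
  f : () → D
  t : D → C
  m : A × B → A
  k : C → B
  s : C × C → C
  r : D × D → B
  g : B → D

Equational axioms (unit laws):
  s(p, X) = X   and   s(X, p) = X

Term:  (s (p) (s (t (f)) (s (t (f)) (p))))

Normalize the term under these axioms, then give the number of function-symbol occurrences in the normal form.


1. (s (p) (s (t (f)) (s (t (f)) (p))))  →  (s (t (f)) (s (t (f)) (p)))
2. (s (t (f)) (s (t (f)) (p)))  →  (s (t (f)) (t (f)))
normal form: (s (t (f)) (t (f)))

size = 5


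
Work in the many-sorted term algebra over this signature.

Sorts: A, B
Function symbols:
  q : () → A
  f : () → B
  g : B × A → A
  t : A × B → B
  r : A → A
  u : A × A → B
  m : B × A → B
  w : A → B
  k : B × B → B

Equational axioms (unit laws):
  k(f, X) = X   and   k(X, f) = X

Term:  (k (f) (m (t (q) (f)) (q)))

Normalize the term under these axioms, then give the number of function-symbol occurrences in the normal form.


1. (k (f) (m (t (q) (f)) (q)))  →  (m (t (q) (f)) (q))
normal form: (m (t (q) (f)) (q))

size = 5


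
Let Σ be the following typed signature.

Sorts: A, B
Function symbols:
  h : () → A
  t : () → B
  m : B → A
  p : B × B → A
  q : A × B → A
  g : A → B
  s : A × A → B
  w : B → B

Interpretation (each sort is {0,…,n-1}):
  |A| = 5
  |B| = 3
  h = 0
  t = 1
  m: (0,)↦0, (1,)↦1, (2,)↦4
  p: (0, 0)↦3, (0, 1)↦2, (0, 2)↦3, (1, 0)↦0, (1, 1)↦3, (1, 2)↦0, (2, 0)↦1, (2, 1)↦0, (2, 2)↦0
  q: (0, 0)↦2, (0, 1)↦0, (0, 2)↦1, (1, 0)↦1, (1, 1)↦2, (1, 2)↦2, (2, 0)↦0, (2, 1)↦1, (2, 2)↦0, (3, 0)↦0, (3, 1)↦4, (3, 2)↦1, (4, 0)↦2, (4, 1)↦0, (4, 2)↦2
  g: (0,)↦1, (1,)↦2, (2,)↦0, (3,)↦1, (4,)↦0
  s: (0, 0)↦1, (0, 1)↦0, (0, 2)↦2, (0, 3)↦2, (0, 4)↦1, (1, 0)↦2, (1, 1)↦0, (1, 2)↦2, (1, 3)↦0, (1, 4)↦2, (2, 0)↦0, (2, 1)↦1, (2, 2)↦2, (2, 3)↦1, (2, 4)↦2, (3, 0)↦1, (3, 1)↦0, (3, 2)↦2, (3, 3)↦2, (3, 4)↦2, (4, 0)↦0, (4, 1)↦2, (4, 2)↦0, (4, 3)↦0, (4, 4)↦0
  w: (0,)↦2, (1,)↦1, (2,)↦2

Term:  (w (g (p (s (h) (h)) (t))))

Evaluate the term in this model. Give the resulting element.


value = 1

  h = 0
  h = 0
  (s (h) (h)) = s(0, 0) = 1
  t = 1
  (p (s (h) (h)) (t)) = p(1, 1) = 3
  (g (p (s (h) (h)) (t))) = g(3,) = 1
  (w (g (p (s (h) (h)) (t)))) = w(1,) = 1


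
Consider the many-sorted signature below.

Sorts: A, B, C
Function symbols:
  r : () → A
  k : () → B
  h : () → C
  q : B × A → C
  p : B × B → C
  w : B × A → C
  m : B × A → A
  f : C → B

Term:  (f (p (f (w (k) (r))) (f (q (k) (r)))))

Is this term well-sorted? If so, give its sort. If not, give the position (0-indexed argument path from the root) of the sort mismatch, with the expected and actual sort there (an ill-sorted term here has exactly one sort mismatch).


        (k) : B
        (r) : A
      (w (k) (r)) : C
    (f (w (k) (r))) : B
        (k) : B
        (r) : A
      (q (k) (r)) : C
    (f (q (k) (r))) : B
  (p (f (w (k) (r))) (f (q (k) (r)))) : C
(f (p (f (w (k) (r))) (f (q (k) (r))))) : B

well-sorted; sort = B


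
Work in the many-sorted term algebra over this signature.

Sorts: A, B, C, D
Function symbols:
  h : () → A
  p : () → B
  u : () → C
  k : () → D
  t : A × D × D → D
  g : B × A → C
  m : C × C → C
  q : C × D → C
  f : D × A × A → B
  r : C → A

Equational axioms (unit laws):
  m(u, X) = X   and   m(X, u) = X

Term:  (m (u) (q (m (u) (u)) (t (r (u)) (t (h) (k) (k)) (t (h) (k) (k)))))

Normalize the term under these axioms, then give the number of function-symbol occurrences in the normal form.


size = 13

1. (m (u) (q (m (u) (u)) (t (r (u)) (t (h) (k) (k)) (t (h) (k) (k)))))  →  (q (m (u) (u)) (t (r (u)) (t (h) (k) (k)) (t (h) (k) (k))))
2. (q (m (u) (u)) (t (r (u)) (t (h) (k) (k)) (t (h) (k) (k))))  →  (q (u) (t (r (u)) (t (h) (k) (k)) (t (h) (k) (k))))
normal form: (q (u) (t (r (u)) (t (h) (k) (k)) (t (h) (k) (k))))


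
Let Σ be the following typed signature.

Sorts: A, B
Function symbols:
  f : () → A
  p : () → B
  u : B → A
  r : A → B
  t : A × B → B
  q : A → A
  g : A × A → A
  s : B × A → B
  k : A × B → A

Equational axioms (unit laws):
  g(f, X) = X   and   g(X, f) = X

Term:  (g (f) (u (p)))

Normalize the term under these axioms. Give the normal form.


1. (g (f) (u (p)))  →  (u (p))

normal form = (u (p))


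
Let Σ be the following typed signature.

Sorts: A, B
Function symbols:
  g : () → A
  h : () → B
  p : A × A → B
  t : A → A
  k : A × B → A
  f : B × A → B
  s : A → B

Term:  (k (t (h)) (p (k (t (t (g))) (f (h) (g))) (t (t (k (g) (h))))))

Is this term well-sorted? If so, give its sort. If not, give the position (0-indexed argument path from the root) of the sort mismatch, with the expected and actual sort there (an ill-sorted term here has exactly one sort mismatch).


    (h) : B
  (t (h)) : ✗ arg 0 at [0, 0] has sort B, expected A
          (g) : A
        (t (g)) : A
      (t (t (g))) : A
        (h) : B
        (g) : A
      (f (h) (g)) : B
    (k (t (t (g))) (f (h) (g))) : A
          (g) : A
          (h) : B
        (k (g) (h)) : A
      (t (k (g) (h))) : A
    (t (t (k (g) (h)))) : A
  (p (k (t (t (g))) (f (h) (g))) (t (t (k (g) (h))))) : B

ill-sorted at position [0, 0]: expected A, got B


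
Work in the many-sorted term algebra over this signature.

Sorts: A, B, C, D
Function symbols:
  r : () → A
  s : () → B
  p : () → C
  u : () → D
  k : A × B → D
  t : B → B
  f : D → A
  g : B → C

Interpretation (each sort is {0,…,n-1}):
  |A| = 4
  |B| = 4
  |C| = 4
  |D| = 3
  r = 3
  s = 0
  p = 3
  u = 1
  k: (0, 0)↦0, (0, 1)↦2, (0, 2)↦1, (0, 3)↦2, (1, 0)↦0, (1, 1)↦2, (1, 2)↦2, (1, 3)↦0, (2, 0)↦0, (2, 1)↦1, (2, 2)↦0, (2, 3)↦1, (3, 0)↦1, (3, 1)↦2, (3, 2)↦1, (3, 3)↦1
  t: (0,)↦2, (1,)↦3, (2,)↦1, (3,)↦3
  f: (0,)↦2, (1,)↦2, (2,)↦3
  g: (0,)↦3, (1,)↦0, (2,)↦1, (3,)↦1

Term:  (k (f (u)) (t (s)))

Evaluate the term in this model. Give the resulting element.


  u = 1
  (f (u)) = f(1,) = 2
  s = 0
  (t (s)) = t(0,) = 2
  (k (f (u)) (t (s))) = k(2, 2) = 0

value = 0


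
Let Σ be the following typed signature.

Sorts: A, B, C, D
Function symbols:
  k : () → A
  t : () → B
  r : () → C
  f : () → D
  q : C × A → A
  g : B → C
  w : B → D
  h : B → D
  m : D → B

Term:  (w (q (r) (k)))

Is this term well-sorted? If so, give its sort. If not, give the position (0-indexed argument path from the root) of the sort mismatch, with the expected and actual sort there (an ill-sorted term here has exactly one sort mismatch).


ill-sorted at position [0]: expected B, got A

    (r) : C
    (k) : A
  (q (r) (k)) : A
(w (q (r) (k))) : ✗ arg 0 at [0] has sort A, expected B


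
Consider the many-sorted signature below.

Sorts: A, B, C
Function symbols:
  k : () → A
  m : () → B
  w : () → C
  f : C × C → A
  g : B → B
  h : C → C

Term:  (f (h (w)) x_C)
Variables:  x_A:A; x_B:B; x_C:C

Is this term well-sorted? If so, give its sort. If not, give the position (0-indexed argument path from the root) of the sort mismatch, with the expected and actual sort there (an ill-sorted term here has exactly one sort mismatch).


well-sorted; sort = A

    (w) : C
  (h (w)) : C
  x_C : C
(f (h (w)) x_C) : A


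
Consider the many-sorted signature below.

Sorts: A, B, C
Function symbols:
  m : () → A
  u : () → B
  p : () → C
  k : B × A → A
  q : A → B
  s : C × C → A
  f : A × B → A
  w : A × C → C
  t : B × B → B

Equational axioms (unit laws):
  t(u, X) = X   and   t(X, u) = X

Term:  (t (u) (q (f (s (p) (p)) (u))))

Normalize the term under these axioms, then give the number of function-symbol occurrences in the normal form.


1. (t (u) (q (f (s (p) (p)) (u))))  →  (q (f (s (p) (p)) (u)))
normal form: (q (f (s (p) (p)) (u)))

size = 6


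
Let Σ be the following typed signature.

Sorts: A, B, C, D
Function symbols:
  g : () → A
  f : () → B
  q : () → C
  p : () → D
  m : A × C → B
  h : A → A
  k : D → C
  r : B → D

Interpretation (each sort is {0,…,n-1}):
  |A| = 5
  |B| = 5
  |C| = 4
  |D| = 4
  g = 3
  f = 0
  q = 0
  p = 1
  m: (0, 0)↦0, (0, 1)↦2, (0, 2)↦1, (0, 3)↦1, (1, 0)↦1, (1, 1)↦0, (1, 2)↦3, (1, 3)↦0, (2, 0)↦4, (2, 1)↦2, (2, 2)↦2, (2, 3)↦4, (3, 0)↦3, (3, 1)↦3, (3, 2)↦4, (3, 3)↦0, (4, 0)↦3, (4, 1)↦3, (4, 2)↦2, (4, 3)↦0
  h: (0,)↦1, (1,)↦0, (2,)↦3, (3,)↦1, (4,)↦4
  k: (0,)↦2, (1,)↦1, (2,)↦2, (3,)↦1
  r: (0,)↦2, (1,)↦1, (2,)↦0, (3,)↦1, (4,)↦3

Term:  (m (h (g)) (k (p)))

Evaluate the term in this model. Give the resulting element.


value = 0

  g = 3
  (h (g)) = h(3,) = 1
  p = 1
  (k (p)) = k(1,) = 1
  (m (h (g)) (k (p))) = m(1, 1) = 0


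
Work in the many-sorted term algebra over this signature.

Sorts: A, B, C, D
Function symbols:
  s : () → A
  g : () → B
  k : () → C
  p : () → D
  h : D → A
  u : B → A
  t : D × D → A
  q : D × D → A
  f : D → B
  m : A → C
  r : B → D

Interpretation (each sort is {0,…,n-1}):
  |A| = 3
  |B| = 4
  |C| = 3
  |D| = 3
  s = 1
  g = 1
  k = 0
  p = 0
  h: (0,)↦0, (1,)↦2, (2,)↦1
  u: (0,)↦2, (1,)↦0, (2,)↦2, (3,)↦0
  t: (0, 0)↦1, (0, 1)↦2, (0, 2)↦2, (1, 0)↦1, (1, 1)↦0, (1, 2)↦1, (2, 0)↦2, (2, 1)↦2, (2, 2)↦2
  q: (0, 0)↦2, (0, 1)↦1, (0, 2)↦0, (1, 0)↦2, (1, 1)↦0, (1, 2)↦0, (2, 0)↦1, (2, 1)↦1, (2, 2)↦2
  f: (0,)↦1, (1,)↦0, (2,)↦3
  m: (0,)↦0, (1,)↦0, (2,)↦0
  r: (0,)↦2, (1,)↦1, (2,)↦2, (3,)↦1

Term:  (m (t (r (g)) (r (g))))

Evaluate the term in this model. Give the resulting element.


  g = 1
  (r (g)) = r(1,) = 1
  g = 1
  (r (g)) = r(1,) = 1
  (t (r (g)) (r (g))) = t(1, 1) = 0
  (m (t (r (g)) (r (g)))) = m(0,) = 0

value = 0


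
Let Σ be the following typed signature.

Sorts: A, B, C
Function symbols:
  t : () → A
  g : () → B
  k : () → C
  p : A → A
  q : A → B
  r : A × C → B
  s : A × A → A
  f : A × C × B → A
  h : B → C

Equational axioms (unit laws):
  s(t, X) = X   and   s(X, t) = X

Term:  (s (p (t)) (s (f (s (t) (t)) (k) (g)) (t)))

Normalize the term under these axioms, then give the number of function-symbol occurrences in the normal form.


size = 7

1. (s (p (t)) (s (f (s (t) (t)) (k) (g)) (t)))  →  (s (p (t)) (f (s (t) (t)) (k) (g)))
2. (s (p (t)) (f (s (t) (t)) (k) (g)))  →  (s (p (t)) (f (t) (k) (g)))
normal form: (s (p (t)) (f (t) (k) (g)))


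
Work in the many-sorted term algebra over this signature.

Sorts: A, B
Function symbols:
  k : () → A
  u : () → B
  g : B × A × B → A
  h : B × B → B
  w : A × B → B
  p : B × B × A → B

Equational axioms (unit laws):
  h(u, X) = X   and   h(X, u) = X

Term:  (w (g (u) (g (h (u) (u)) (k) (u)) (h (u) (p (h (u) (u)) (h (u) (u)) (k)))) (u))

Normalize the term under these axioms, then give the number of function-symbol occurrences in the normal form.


1. (w (g (u) (g (h (u) (u)) (k) (u)) (h (u) (p (h (u) (u)) (h (u) (u)) (k)))) (u))  →  (w (g (u) (g (u) (k) (u)) (h (u) (p (h (u) (u)) (h (u) (u)) (k)))) (u))
2. (w (g (u) (g (u) (k) (u)) (h (u) (p (h (u) (u)) (h (u) (u)) (k)))) (u))  →  (w (g (u) (g (u) (k) (u)) (p (h (u) (u)) (h (u) (u)) (k))) (u))
3. (w (g (u) (g (u) (k) (u)) (p (h (u) (u)) (h (u) (u)) (k))) (u))  →  (w (g (u) (g (u) (k) (u)) (p (u) (h (u) (u)) (k))) (u))
4. (w (g (u) (g (u) (k) (u)) (p (u) (h (u) (u)) (k))) (u))  →  (w (g (u) (g (u) (k) (u)) (p (u) (u) (k))) (u))
normal form: (w (g (u) (g (u) (k) (u)) (p (u) (u) (k))) (u))

size = 12


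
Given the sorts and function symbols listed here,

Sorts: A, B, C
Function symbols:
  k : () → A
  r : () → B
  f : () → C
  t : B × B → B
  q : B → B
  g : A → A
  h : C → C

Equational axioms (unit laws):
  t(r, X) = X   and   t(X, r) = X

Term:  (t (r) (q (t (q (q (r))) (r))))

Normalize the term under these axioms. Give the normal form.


1. (t (r) (q (t (q (q (r))) (r))))  →  (q (t (q (q (r))) (r)))
2. (q (t (q (q (r))) (r)))  →  (q (q (q (r))))

normal form = (q (q (q (r))))


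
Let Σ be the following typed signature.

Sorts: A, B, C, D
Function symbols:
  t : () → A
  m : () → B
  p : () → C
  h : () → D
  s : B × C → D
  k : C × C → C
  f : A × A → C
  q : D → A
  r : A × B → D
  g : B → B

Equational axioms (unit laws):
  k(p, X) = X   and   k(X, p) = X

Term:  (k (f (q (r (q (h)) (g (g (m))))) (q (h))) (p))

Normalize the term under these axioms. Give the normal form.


normal form = (f (q (r (q (h)) (g (g (m))))) (q (h)))

1. (k (f (q (r (q (h)) (g (g (m))))) (q (h))) (p))  →  (f (q (r (q (h)) (g (g (m))))) (q (h)))


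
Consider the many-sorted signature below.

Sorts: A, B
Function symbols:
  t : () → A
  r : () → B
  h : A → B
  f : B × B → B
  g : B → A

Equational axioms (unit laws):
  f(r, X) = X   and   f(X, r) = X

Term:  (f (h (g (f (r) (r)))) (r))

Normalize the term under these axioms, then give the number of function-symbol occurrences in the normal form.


1. (f (h (g (f (r) (r)))) (r))  →  (h (g (f (r) (r))))
2. (h (g (f (r) (r))))  →  (h (g (r)))
normal form: (h (g (r)))

size = 3


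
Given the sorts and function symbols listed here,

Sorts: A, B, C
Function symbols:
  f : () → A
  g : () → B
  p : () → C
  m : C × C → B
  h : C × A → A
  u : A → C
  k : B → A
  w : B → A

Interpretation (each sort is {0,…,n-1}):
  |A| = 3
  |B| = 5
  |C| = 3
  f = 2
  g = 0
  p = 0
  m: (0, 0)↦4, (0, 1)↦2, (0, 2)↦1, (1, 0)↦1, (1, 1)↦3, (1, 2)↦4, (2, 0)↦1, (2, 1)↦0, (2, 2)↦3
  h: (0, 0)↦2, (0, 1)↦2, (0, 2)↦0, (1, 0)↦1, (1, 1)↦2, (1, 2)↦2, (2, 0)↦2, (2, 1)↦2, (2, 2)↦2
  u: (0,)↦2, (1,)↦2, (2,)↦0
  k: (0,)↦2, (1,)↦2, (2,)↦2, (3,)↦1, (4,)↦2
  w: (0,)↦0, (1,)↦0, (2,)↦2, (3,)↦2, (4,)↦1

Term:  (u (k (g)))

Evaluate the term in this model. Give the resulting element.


  g = 0
  (k (g)) = k(0,) = 2
  (u (k (g))) = u(2,) = 0

value = 0


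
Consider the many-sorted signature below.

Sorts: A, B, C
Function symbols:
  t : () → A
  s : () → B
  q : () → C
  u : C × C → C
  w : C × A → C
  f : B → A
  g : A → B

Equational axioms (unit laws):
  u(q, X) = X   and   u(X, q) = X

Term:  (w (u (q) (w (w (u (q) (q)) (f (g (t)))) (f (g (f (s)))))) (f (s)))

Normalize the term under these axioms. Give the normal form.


1. (w (u (q) (w (w (u (q) (q)) (f (g (t)))) (f (g (f (s)))))) (f (s)))  →  (w (w (w (u (q) (q)) (f (g (t)))) (f (g (f (s))))) (f (s)))
2. (w (w (w (u (q) (q)) (f (g (t)))) (f (g (f (s))))) (f (s)))  →  (w (w (w (q) (f (g (t)))) (f (g (f (s))))) (f (s)))

normal form = (w (w (w (q) (f (g (t)))) (f (g (f (s))))) (f (s)))


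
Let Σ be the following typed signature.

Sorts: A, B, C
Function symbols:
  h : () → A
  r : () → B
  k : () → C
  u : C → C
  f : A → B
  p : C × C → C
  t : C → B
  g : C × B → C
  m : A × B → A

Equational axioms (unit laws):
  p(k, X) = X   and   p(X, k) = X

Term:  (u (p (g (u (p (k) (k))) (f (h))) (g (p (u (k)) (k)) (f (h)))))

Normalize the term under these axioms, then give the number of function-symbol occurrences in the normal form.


1. (u (p (g (u (p (k) (k))) (f (h))) (g (p (u (k)) (k)) (f (h)))))  →  (u (p (g (u (k)) (f (h))) (g (p (u (k)) (k)) (f (h)))))
2. (u (p (g (u (k)) (f (h))) (g (p (u (k)) (k)) (f (h)))))  →  (u (p (g (u (k)) (f (h))) (g (u (k)) (f (h)))))
normal form: (u (p (g (u (k)) (f (h))) (g (u (k)) (f (h)))))

size = 12


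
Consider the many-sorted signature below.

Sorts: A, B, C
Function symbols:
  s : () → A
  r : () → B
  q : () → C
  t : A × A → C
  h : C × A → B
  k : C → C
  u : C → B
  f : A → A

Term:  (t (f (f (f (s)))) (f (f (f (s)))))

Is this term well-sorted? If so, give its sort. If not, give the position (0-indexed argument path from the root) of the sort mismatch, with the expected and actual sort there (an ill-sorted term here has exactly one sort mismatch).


        (s) : A
      (f (s)) : A
    (f (f (s))) : A
  (f (f (f (s)))) : A
        (s) : A
      (f (s)) : A
    (f (f (s))) : A
  (f (f (f (s)))) : A
(t (f (f (f (s)))) (f (f (f (s))))) : C

well-sorted; sort = C


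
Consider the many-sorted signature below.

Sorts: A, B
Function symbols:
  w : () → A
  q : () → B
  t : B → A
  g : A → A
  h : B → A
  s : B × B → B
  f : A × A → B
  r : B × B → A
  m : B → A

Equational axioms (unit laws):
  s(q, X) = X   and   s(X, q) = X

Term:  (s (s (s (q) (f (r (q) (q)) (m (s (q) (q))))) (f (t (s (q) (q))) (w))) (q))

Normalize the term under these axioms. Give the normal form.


normal form = (s (f (r (q) (q)) (m (q))) (f (t (q)) (w)))

1. (s (s (s (q) (f (r (q) (q)) (m (s (q) (q))))) (f (t (s (q) (q))) (w))) (q))  →  (s (s (q) (f (r (q) (q)) (m (s (q) (q))))) (f (t (s (q) (q))) (w)))
2. (s (s (q) (f (r (q) (q)) (m (s (q) (q))))) (f (t (s (q) (q))) (w)))  →  (s (f (r (q) (q)) (m (s (q) (q)))) (f (t (s (q) (q))) (w)))
3. (s (f (r (q) (q)) (m (s (q) (q)))) (f (t (s (q) (q))) (w)))  →  (s (f (r (q) (q)) (m (q))) (f (t (s (q) (q))) (w)))
4. (s (f (r (q) (q)) (m (q))) (f (t (s (q) (q))) (w)))  →  (s (f (r (q) (q)) (m (q))) (f (t (q)) (w)))


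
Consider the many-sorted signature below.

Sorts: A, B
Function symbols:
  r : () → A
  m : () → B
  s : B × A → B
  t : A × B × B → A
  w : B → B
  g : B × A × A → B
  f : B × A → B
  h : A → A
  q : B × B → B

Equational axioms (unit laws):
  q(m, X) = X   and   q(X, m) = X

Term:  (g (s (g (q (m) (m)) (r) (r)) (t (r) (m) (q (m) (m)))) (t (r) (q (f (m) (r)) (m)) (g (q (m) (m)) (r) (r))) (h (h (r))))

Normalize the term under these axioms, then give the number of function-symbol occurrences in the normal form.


1. (g (s (g (q (m) (m)) (r) (r)) (t (r) (m) (q (m) (m)))) (t (r) (q (f (m) (r)) (m)) (g (q (m) (m)) (r) (r))) (h (h (r))))  →  (g (s (g (m) (r) (r)) (t (r) (m) (q (m) (m)))) (t (r) (q (f (m) (r)) (m)) (g (q (m) (m)) (r) (r))) (h (h (r))))
2. (g (s (g (m) (r) (r)) (t (r) (m) (q (m) (m)))) (t (r) (q (f (m) (r)) (m)) (g (q (m) (m)) (r) (r))) (h (h (r))))  →  (g (s (g (m) (r) (r)) (t (r) (m) (m))) (t (r) (q (f (m) (r)) (m)) (g (q (m) (m)) (r) (r))) (h (h (r))))
3. (g (s (g (m) (r) (r)) (t (r) (m) (m))) (t (r) (q (f (m) (r)) (m)) (g (q (m) (m)) (r) (r))) (h (h (r))))  →  (g (s (g (m) (r) (r)) (t (r) (m) (m))) (t (r) (f (m) (r)) (g (q (m) (m)) (r) (r))) (h (h (r))))
4. (g (s (g (m) (r) (r)) (t (r) (m) (m))) (t (r) (f (m) (r)) (g (q (m) (m)) (r) (r))) (h (h (r))))  →  (g (s (g (m) (r) (r)) (t (r) (m) (m))) (t (r) (f (m) (r)) (g (m) (r) (r))) (h (h (r))))
normal form: (g (s (g (m) (r) (r)) (t (r) (m) (m))) (t (r) (f (m) (r)) (g (m) (r) (r))) (h (h (r))))

size = 22


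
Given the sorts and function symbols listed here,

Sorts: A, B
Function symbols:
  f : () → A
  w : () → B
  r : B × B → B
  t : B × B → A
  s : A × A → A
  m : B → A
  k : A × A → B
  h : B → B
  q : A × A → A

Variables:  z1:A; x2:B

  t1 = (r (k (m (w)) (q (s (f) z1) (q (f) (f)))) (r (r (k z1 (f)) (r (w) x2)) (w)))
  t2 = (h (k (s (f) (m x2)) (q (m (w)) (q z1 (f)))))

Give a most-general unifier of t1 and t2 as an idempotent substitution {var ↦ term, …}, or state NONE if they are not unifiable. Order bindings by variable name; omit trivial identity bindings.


head clash or occurs-check failure — not unifiable

NONE (not unifiable)


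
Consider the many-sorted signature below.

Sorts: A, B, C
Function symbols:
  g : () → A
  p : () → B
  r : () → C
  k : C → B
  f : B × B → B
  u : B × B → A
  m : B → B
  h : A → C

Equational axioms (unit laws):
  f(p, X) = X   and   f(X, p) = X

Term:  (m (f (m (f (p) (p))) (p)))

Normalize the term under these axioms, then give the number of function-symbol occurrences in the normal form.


1. (m (f (m (f (p) (p))) (p)))  →  (m (m (f (p) (p))))
2. (m (m (f (p) (p))))  →  (m (m (p)))
normal form: (m (m (p)))

size = 3


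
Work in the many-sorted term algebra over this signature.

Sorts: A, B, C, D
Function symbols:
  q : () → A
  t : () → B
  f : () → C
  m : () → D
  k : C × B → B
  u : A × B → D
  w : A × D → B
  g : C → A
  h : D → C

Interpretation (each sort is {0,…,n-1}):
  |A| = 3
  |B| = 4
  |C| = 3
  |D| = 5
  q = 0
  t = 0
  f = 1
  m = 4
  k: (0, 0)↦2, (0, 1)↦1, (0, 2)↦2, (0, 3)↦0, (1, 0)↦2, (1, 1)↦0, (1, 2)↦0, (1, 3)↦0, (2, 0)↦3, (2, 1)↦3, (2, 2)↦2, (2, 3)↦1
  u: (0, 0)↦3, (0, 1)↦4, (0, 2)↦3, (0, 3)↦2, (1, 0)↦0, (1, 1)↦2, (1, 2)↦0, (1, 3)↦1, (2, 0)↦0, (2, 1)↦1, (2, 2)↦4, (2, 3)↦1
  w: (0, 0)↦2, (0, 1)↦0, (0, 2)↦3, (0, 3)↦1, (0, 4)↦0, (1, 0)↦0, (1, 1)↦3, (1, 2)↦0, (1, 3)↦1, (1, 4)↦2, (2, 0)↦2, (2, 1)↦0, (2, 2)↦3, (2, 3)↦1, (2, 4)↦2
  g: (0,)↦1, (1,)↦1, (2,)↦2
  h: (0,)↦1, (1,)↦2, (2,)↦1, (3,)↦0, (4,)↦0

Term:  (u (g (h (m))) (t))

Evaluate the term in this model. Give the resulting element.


value = 0

  m = 4
  (h (m)) = h(4,) = 0
  (g (h (m))) = g(0,) = 1
  t = 0
  (u (g (h (m))) (t)) = u(1, 0) = 0


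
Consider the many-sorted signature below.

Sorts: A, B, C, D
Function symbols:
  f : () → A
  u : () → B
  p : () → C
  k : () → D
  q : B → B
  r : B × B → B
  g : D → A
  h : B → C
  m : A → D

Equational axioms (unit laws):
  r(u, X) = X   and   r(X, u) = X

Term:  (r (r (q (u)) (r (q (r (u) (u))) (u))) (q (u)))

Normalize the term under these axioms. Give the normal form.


normal form = (r (r (q (u)) (q (u))) (q (u)))

1. (r (r (q (u)) (r (q (r (u) (u))) (u))) (q (u)))  →  (r (r (q (u)) (q (r (u) (u)))) (q (u)))
2. (r (r (q (u)) (q (r (u) (u)))) (q (u)))  →  (r (r (q (u)) (q (u))) (q (u)))


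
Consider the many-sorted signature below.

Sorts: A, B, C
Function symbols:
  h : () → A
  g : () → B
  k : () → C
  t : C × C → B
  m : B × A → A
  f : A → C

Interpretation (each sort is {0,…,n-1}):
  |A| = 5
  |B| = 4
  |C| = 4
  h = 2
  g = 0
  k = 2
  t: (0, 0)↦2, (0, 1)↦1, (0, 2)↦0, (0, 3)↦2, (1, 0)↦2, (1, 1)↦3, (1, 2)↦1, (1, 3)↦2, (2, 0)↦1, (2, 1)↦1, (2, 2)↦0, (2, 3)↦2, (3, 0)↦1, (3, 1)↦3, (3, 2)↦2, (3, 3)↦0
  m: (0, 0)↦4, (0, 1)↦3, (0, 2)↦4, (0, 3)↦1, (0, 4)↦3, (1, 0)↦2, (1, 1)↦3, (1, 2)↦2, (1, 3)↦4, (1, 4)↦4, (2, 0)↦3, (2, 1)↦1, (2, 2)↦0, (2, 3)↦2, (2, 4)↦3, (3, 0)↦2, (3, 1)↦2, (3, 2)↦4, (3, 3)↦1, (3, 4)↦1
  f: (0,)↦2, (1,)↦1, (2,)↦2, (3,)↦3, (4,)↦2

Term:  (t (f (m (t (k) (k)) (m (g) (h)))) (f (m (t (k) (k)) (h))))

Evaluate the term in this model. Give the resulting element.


value = 2

  k = 2
  k = 2
  (t (k) (k)) = t(2, 2) = 0
  g = 0
  h = 2
  (m (g) (h)) = m(0, 2) = 4
  (m (t (k) (k)) (m (g) (h))) = m(0, 4) = 3
  (f (m (t (k) (k)) (m (g) (h)))) = f(3,) = 3
  k = 2
  k = 2
  (t (k) (k)) = t(2, 2) = 0
  h = 2
  (m (t (k) (k)) (h)) = m(0, 2) = 4
  (f (m (t (k) (k)) (h))) = f(4,) = 2
  (t (f (m (t (k) (k)) (m (g) (h)))) (f (m (t (k) (k)) (h)))) = t(3, 2) = 2


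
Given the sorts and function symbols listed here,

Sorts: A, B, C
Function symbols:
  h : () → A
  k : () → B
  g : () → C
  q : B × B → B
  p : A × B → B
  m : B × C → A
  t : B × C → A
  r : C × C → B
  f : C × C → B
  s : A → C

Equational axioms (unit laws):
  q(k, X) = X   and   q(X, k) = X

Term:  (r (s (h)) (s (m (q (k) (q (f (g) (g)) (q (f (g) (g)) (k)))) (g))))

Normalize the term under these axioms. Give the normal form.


1. (r (s (h)) (s (m (q (k) (q (f (g) (g)) (q (f (g) (g)) (k)))) (g))))  →  (r (s (h)) (s (m (q (f (g) (g)) (q (f (g) (g)) (k))) (g))))
2. (r (s (h)) (s (m (q (f (g) (g)) (q (f (g) (g)) (k))) (g))))  →  (r (s (h)) (s (m (q (f (g) (g)) (f (g) (g))) (g))))

normal form = (r (s (h)) (s (m (q (f (g) (g)) (f (g) (g))) (g))))


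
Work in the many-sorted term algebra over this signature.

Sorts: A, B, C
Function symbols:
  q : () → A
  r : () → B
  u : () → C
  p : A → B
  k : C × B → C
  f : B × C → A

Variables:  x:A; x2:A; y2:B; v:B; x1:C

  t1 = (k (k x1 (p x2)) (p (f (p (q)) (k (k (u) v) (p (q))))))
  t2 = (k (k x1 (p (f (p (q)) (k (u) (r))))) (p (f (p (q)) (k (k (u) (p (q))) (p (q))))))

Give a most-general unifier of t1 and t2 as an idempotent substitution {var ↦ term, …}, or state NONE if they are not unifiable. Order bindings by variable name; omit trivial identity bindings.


{v ↦ (p (q)), x2 ↦ (f (p (q)) (k (u) (r)))}


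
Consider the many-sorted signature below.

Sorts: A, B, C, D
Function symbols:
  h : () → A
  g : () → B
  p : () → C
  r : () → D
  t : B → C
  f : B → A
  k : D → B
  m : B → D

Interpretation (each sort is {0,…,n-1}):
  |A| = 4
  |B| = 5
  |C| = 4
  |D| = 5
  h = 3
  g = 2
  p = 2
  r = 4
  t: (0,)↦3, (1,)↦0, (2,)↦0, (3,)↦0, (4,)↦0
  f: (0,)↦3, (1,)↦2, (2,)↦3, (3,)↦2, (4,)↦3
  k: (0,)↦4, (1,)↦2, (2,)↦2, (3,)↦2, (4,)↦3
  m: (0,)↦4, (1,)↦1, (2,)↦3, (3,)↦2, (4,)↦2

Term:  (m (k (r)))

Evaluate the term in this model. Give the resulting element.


  r = 4
  (k (r)) = k(4,) = 3
  (m (k (r))) = m(3,) = 2

value = 2


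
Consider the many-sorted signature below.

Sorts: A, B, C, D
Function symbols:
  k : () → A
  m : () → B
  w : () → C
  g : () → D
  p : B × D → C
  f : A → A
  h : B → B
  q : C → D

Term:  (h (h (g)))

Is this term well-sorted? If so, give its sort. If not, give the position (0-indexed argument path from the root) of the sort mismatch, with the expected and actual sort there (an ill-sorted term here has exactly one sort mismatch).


    (g) : D
  (h (g)) : ✗ arg 0 at [0, 0] has sort D, expected B

ill-sorted at position [0, 0]: expected B, got D


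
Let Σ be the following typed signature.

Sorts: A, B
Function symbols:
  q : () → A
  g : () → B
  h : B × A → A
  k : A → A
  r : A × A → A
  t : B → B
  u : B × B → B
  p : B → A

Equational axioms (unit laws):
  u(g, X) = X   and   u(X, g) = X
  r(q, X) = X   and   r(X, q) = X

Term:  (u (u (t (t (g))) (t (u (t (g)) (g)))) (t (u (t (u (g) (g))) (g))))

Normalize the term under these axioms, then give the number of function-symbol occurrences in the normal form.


1. (u (u (t (t (g))) (t (u (t (g)) (g)))) (t (u (t (u (g) (g))) (g))))  →  (u (u (t (t (g))) (t (t (g)))) (t (u (t (u (g) (g))) (g))))
2. (u (u (t (t (g))) (t (t (g)))) (t (u (t (u (g) (g))) (g))))  →  (u (u (t (t (g))) (t (t (g)))) (t (t (u (g) (g)))))
3. (u (u (t (t (g))) (t (t (g)))) (t (t (u (g) (g)))))  →  (u (u (t (t (g))) (t (t (g)))) (t (t (g))))
normal form: (u (u (t (t (g))) (t (t (g)))) (t (t (g))))

size = 11


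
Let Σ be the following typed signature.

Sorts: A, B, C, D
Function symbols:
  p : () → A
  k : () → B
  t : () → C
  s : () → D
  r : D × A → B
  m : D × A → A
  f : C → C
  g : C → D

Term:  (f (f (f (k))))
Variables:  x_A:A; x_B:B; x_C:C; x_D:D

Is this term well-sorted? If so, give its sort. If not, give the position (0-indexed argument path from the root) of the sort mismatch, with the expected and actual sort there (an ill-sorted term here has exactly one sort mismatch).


      (k) : B
    (f (k)) : ✗ arg 0 at [0, 0, 0] has sort B, expected C

ill-sorted at position [0, 0, 0]: expected C, got B


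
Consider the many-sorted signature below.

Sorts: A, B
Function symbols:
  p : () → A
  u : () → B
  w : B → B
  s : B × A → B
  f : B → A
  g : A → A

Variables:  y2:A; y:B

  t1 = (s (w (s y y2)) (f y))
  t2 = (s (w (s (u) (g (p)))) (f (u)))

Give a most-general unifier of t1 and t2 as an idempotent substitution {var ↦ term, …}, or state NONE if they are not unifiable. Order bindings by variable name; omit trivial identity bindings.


{y ↦ (u), y2 ↦ (g (p))}


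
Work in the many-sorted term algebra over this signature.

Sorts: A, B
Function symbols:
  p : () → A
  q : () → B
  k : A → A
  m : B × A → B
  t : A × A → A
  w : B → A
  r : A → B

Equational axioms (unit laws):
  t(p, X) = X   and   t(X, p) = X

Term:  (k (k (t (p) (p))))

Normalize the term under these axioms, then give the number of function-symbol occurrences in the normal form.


size = 3

1. (k (k (t (p) (p))))  →  (k (k (p)))
normal form: (k (k (p)))


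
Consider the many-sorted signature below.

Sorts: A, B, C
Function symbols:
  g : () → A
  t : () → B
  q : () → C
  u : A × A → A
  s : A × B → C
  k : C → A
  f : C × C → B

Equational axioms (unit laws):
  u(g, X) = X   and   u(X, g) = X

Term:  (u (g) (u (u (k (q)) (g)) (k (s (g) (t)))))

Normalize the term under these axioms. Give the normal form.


normal form = (u (k (q)) (k (s (g) (t))))

1. (u (g) (u (u (k (q)) (g)) (k (s (g) (t)))))  →  (u (u (k (q)) (g)) (k (s (g) (t))))
2. (u (u (k (q)) (g)) (k (s (g) (t))))  →  (u (k (q)) (k (s (g) (t))))


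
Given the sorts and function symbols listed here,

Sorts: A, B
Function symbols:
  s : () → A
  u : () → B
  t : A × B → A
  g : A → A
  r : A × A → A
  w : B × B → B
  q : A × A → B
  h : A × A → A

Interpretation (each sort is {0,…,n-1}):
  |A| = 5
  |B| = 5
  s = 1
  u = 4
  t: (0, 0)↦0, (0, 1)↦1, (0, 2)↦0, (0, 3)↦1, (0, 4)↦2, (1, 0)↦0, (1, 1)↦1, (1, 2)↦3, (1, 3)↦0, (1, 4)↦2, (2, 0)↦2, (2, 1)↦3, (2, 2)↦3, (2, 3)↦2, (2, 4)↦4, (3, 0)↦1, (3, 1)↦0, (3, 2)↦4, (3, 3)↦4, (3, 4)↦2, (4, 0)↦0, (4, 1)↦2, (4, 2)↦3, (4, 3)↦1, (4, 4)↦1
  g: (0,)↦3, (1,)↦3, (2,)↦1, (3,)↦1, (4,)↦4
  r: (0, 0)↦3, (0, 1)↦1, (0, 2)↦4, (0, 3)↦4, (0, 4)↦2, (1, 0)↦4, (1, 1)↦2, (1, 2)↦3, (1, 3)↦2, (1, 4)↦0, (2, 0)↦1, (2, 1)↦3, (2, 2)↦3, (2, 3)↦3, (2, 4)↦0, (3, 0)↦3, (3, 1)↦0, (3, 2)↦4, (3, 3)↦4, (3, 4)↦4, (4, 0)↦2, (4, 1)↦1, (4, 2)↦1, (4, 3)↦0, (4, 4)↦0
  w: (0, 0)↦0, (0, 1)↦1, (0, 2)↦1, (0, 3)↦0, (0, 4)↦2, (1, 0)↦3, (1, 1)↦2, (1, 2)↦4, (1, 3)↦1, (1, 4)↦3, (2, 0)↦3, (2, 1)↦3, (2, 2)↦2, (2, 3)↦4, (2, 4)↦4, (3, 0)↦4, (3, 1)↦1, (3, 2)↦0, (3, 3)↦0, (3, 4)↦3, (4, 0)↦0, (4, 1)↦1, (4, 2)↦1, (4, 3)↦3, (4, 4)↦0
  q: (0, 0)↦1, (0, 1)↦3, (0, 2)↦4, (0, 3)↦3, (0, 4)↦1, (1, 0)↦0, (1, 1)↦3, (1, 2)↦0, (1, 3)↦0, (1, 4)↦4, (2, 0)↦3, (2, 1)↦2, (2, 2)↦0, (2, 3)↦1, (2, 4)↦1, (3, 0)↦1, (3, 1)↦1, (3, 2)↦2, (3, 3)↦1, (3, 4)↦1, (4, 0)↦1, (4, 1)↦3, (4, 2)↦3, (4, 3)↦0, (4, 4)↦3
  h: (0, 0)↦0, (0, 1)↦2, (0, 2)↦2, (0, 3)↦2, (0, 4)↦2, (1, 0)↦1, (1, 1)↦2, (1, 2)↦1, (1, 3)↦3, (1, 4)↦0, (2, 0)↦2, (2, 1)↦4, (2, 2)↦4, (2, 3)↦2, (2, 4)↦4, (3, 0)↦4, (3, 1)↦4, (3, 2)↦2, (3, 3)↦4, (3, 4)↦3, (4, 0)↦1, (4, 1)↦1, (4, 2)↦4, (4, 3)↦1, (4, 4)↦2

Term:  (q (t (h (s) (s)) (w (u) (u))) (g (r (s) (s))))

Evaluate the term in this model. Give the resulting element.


value = 2

  s = 1
  s = 1
  (h (s) (s)) = h(1, 1) = 2
  u = 4
  u = 4
  (w (u) (u)) = w(4, 4) = 0
  (t (h (s) (s)) (w (u) (u))) = t(2, 0) = 2
  s = 1
  s = 1
  (r (s) (s)) = r(1, 1) = 2
  (g (r (s) (s))) = g(2,) = 1
  (q (t (h (s) (s)) (w (u) (u))) (g (r (s) (s)))) = q(2, 1) = 2


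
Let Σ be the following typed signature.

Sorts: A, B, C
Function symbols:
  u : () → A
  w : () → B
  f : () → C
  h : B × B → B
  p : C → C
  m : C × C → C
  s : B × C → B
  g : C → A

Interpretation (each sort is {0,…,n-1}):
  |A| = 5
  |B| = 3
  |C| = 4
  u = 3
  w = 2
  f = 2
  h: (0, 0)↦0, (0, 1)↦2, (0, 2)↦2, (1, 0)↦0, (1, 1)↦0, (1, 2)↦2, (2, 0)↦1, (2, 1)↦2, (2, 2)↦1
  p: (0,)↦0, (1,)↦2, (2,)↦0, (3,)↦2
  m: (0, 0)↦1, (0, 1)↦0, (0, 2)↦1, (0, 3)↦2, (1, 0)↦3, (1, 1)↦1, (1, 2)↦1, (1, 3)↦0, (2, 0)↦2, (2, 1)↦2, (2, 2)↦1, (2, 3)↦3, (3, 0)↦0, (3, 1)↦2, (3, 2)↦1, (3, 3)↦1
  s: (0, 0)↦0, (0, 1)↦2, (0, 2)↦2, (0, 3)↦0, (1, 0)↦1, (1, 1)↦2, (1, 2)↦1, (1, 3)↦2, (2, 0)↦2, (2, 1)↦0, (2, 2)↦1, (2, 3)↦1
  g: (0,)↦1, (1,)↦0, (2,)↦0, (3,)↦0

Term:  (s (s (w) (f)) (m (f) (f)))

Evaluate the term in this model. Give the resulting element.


value = 2

  w = 2
  f = 2
  (s (w) (f)) = s(2, 2) = 1
  f = 2
  f = 2
  (m (f) (f)) = m(2, 2) = 1
  (s (s (w) (f)) (m (f) (f))) = s(1, 1) = 2


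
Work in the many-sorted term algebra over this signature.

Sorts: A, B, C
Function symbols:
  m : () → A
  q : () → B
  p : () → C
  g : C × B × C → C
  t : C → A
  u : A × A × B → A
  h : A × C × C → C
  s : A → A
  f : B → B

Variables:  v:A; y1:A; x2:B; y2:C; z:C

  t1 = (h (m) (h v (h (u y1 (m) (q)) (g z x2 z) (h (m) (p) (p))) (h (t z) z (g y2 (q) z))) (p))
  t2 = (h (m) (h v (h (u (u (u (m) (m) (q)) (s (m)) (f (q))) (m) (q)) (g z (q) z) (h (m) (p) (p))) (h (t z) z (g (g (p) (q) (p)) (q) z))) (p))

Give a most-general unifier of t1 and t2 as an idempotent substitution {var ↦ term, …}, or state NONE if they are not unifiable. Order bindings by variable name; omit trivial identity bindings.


{x2 ↦ (q), y1 ↦ (u (u (m) (m) (q)) (s (m)) (f (q))), y2 ↦ (g (p) (q) (p))}


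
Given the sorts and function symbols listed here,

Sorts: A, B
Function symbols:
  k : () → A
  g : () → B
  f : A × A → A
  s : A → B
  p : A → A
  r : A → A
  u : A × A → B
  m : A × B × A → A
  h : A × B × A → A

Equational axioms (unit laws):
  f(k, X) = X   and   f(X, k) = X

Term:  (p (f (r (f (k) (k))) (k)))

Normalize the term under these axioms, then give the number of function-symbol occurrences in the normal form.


1. (p (f (r (f (k) (k))) (k)))  →  (p (r (f (k) (k))))
2. (p (r (f (k) (k))))  →  (p (r (k)))
normal form: (p (r (k)))

size = 3


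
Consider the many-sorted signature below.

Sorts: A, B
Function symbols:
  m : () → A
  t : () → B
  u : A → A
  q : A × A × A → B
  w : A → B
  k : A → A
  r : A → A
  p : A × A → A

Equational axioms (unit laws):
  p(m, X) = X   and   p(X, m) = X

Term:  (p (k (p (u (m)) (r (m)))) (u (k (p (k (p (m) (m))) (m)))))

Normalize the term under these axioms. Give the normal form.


1. (p (k (p (u (m)) (r (m)))) (u (k (p (k (p (m) (m))) (m)))))  →  (p (k (p (u (m)) (r (m)))) (u (k (k (p (m) (m))))))
2. (p (k (p (u (m)) (r (m)))) (u (k (k (p (m) (m))))))  →  (p (k (p (u (m)) (r (m)))) (u (k (k (m)))))

normal form = (p (k (p (u (m)) (r (m)))) (u (k (k (m)))))


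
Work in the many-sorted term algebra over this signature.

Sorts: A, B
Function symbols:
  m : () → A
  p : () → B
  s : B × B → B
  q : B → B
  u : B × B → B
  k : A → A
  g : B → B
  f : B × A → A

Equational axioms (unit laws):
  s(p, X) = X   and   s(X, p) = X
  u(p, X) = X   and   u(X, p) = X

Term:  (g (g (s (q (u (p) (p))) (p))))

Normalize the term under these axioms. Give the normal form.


1. (g (g (s (q (u (p) (p))) (p))))  →  (g (g (q (u (p) (p)))))
2. (g (g (q (u (p) (p)))))  →  (g (g (q (p))))

normal form = (g (g (q (p))))


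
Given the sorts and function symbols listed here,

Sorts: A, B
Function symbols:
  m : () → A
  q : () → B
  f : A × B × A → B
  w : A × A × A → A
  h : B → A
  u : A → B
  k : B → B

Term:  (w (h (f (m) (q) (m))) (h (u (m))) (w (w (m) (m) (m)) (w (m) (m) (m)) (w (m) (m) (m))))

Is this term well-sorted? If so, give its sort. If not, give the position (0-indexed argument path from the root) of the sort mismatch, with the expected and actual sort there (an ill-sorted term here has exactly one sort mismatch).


well-sorted; sort = A

      (m) : A
      (q) : B
      (m) : A
    (f (m) (q) (m)) : B
  (h (f (m) (q) (m))) : A
      (m) : A
    (u (m)) : B
  (h (u (m))) : A
      (m) : A
      (m) : A
      (m) : A
    (w (m) (m) (m)) : A
      (m) : A
      (m) : A
      (m) : A
    (w (m) (m) (m)) : A
      (m) : A
      (m) : A
      (m) : A
    (w (m) (m) (m)) : A
  (w (w (m) (m) (m)) (w (m) (m) (m)) (w (m) (m) (m))) : A
(w (h (f (m) (q) (m))) (h (u (m))) (w (w (m) (m) (m)) (w (m) (m) (m)) (w (m) (m) (m)))) : A


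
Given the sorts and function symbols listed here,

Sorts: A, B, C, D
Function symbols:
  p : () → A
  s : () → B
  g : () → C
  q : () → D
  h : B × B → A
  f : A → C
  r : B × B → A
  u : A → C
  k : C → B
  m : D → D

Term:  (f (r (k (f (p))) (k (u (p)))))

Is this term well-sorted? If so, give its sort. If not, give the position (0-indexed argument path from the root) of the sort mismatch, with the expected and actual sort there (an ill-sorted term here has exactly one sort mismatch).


        (p) : A
      (f (p)) : C
    (k (f (p))) : B
        (p) : A
      (u (p)) : C
    (k (u (p))) : B
  (r (k (f (p))) (k (u (p)))) : A
(f (r (k (f (p))) (k (u (p))))) : C

well-sorted; sort = C


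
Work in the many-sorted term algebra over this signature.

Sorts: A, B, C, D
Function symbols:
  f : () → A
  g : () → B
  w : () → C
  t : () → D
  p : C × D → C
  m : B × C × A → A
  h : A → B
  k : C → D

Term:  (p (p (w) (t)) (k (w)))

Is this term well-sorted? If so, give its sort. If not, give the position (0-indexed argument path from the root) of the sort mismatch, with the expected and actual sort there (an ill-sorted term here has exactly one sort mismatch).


    (w) : C
    (t) : D
  (p (w) (t)) : C
    (w) : C
  (k (w)) : D
(p (p (w) (t)) (k (w))) : C

well-sorted; sort = C


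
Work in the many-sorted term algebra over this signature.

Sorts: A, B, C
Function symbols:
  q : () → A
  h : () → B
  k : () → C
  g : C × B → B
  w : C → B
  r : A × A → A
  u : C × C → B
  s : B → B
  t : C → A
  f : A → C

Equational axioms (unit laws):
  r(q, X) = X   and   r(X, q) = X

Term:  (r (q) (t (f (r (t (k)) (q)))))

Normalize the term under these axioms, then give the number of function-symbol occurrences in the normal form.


size = 4

1. (r (q) (t (f (r (t (k)) (q)))))  →  (t (f (r (t (k)) (q))))
2. (t (f (r (t (k)) (q))))  →  (t (f (t (k))))
normal form: (t (f (t (k))))


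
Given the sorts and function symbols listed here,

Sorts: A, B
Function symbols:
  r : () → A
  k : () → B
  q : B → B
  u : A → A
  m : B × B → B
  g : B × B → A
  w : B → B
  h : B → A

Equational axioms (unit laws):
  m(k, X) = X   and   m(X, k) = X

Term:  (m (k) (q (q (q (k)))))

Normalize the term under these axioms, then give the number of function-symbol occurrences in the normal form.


1. (m (k) (q (q (q (k)))))  →  (q (q (q (k))))
normal form: (q (q (q (k))))

size = 4


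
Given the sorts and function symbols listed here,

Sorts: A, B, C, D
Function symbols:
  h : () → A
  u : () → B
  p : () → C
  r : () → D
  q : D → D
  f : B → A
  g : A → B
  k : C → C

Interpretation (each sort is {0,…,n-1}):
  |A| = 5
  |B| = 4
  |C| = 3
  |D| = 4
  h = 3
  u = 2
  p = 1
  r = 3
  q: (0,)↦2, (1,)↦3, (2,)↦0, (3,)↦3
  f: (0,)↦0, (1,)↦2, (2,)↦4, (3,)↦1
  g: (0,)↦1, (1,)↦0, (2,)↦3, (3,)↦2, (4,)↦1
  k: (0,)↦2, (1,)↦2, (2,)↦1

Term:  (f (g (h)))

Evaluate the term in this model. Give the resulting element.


value = 4

  h = 3
  (g (h)) = g(3,) = 2
  (f (g (h))) = f(2,) = 4
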